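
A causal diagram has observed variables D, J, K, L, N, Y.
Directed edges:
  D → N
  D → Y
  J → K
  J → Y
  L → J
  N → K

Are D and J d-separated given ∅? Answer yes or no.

Bayes-Ball from D | ∅ reaches {K,N,Y}.
J ∉ reach(D|∅) ⇒ D ⊥ J | ∅.

Yes — D ⊥ J | ∅.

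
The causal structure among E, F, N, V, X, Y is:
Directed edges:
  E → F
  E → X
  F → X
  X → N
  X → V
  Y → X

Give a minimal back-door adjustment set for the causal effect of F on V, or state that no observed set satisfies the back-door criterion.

desc(F)\{F}={N,V,X}; candidates ⊆ {E,Y}.
size 0: {}; under {} F still reaches {E,N,V,X} ∋ V.
{E}: F⊥V given {E} in G with F→· removed — back-door holds.

F→V: minimal back-door set {E}.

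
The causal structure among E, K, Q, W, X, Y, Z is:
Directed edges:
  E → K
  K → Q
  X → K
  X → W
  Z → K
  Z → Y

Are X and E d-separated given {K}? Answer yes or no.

Bayes-Ball from X | {K} reaches {E,W,Y,Z}.
E ∈ reach(X|{K}) ⇒ X ⊥̸ E | {K}.

No — X and E are d-connected given {K}.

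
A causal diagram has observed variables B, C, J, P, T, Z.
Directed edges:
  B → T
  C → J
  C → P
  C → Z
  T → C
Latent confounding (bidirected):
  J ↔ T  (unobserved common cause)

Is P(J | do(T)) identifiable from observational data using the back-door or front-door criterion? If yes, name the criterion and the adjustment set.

P(J|do(T)): frontdoor, adjust for {C}.

desc(T)\{T}={C,J,P,Z}; candidates ⊆ {B}.
T↔J: latent back-door arc(s) into T.
size 0: {}; under {} T still reaches {B,J} ∋ J.
size 1: {B}; under {B} T still reaches {J} ∋ J.
T↔J cannot be blocked by any observed set — no back-door set.
{C}: (i) intercepts every directed T→J path; (ii) no back-door T→{C}; (iii) {T} blocks every back-door {C}→J. Front-door holds.
P(J|do(T)) = Σ_{C} P(C|T) Σ_{T'} P(J|C,T')P(T').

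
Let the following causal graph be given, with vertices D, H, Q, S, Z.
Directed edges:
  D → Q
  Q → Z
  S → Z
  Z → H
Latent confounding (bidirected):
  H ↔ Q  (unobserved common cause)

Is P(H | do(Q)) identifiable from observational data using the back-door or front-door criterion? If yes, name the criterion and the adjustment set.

P(H|do(Q)): frontdoor, adjust for {Z}.

desc(Q)\{Q}={H,Z}; candidates ⊆ {D,S}.
Q↔H: latent back-door arc(s) into Q.
size 0: {}; under {} Q still reaches {D,H} ∋ H.
size 1: {D}, {S}; under {D} Q still reaches {H} ∋ H.
size 2: {D,S}; under {D,S} Q still reaches {H} ∋ H.
Q↔H cannot be blocked by any observed set — no back-door set.
{Z}: (i) intercepts every directed Q→H path; (ii) no back-door Q→{Z}; (iii) {Q} blocks every back-door {Z}→H. Front-door holds.
P(H|do(Q)) = Σ_{Z} P(Z|Q) Σ_{Q'} P(H|Z,Q')P(Q').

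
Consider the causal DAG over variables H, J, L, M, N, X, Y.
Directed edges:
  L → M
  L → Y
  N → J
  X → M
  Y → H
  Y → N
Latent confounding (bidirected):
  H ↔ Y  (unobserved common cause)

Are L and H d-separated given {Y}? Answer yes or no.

No — L and H are d-connected given {Y}.

Bayes-Ball from L | {Y} reaches {H,M}.
H ∈ reach(L|{Y}) ⇒ L ⊥̸ H | {Y}.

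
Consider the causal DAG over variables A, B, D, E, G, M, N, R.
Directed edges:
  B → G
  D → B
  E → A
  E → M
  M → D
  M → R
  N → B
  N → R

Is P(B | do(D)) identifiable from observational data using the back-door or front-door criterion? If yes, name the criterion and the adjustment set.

P(B|do(D)): backdoor, adjust for ∅.

desc(D)\{D}={B,G}; candidates ⊆ {A,E,M,N,R}.
∅: D⊥B given ∅ in G with D→· removed — back-door holds.
P(B|do(D)) = P(B|D) — no adjustment needed.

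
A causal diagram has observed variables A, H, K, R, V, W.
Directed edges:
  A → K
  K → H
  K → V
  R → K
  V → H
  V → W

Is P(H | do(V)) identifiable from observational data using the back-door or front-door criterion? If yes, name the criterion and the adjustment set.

P(H|do(V)): backdoor, adjust for {K}.

desc(V)\{V}={H,W}; candidates ⊆ {A,K,R}.
size 0: {}; under {} V still reaches {A,H,K,R} ∋ H.
{K}: V⊥H given {K} in G with V→· removed — back-door holds.
P(H|do(V)) = Σ_{K} P(H|V,K)·P(K).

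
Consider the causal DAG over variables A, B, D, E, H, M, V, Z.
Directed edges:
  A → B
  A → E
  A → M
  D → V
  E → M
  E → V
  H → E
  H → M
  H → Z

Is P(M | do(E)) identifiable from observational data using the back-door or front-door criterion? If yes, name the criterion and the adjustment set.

desc(E)\{E}={M,V}; candidates ⊆ {A,B,D,H,Z}.
size 0: {}; under {} E still reaches {A,B,H,M,Z} ∋ M.
size 1: {A}, {B}, {D} …(+2); under {A} E still reaches {H,M,Z} ∋ M.
{A,H}: E⊥M given {A,H} in G with E→· removed — back-door holds.
P(M|do(E)) = Σ_{A,H} P(M|E,A,H)·P(A,H).

P(M|do(E)): backdoor, adjust for {A, H}.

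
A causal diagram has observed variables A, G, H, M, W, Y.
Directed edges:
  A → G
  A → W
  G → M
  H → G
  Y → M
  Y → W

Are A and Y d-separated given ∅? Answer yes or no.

Bayes-Ball from A | ∅ reaches {G,M,W}.
Y ∉ reach(A|∅) ⇒ A ⊥ Y | ∅.

Yes — A ⊥ Y | ∅.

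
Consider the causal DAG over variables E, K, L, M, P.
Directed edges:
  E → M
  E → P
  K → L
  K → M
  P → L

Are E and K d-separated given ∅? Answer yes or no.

Yes — E ⊥ K | ∅.

Bayes-Ball from E | ∅ reaches {L,M,P}.
K ∉ reach(E|∅) ⇒ E ⊥ K | ∅.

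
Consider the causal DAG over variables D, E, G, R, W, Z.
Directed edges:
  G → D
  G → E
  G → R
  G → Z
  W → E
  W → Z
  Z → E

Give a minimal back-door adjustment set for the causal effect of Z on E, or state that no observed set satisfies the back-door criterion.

desc(Z)\{Z}={E}; candidates ⊆ {D,G,R,W}.
size 0: {}; under {} Z still reaches {D,E,G,R,W} ∋ E.
size 1: {D}, {G}, {R} …(+1); under {D} Z still reaches {E,G,R,W} ∋ E.
{G,W}: Z⊥E given {G,W} in G with Z→· removed — back-door holds.

Z→E: minimal back-door set {G, W}.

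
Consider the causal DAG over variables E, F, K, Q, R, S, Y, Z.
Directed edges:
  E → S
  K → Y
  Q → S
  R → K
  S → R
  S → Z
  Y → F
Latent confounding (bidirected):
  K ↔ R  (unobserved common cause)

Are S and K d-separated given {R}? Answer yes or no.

No — S and K are d-connected given {R}.

Bayes-Ball from S | {R} reaches {E,F,K,Q,Y,Z}.
K ∈ reach(S|{R}) ⇒ S ⊥̸ K | {R}.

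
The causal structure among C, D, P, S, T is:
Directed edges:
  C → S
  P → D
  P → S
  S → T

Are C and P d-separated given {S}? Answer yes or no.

No — C and P are d-connected given {S}.

Bayes-Ball from C | {S} reaches {D,P}.
P ∈ reach(C|{S}) ⇒ C ⊥̸ P | {S}.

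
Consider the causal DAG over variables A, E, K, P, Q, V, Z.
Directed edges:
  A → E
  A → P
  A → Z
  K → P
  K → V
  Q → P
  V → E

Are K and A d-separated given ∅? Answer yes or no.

Yes — K ⊥ A | ∅.

Bayes-Ball from K | ∅ reaches {E,P,V}.
A ∉ reach(K|∅) ⇒ K ⊥ A | ∅.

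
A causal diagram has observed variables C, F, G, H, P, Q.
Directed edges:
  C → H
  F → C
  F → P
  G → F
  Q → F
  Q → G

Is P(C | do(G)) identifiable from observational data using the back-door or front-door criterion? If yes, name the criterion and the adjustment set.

P(C|do(G)): backdoor, adjust for {Q}.

desc(G)\{G}={C,F,H,P}; candidates ⊆ {Q}.
size 0: {}; under {} G still reaches {C,F,H,P,Q} ∋ C.
{Q}: G⊥C given {Q} in G with G→· removed — back-door holds.
P(C|do(G)) = Σ_{Q} P(C|G,Q)·P(Q).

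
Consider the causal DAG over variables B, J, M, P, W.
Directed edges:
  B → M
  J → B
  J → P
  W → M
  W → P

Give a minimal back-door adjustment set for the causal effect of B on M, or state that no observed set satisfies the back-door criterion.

B→M: minimal back-door set ∅.

desc(B)\{B}={M}; candidates ⊆ {J,P,W}.
∅: B⊥M given ∅ in G with B→· removed — back-door holds.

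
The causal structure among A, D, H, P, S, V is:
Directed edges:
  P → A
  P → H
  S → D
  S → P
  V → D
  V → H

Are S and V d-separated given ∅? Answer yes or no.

Yes — S ⊥ V | ∅.

Bayes-Ball from S | ∅ reaches {A,D,H,P}.
V ∉ reach(S|∅) ⇒ S ⊥ V | ∅.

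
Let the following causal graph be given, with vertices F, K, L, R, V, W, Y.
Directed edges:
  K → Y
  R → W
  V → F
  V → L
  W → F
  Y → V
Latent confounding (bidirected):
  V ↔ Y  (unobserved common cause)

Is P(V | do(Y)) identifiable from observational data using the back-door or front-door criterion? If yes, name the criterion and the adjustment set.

P(V|do(Y)): not identifiable (no BD/FD set).

desc(Y)\{Y}={F,L,V}; candidates ⊆ {K,R,W}.
Y↔V: latent back-door arc(s) into Y.
size 0: {}; under {} Y still reaches {F,K,L,V} ∋ V.
size 1: {K}, {R}, {W}; under {K} Y still reaches {F,L,V} ∋ V.
size 2: {K,R}, {K,W}, {R,W}; under {K,R} Y still reaches {F,L,V} ∋ V.
Y↔V cannot be blocked by any observed set — no back-door set.
No mediator lies on a directed Y→…→V path.
Neither criterion identifies P(V|do(Y)) in this graph.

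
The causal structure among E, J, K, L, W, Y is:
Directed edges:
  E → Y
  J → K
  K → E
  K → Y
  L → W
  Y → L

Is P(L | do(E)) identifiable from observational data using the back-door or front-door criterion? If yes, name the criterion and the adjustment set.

desc(E)\{E}={L,W,Y}; candidates ⊆ {J,K}.
size 0: {}; under {} E still reaches {J,K,L,W,Y} ∋ L.
{K}: E⊥L given {K} in G with E→· removed — back-door holds.
P(L|do(E)) = Σ_{K} P(L|E,K)·P(K).

P(L|do(E)): backdoor, adjust for {K}.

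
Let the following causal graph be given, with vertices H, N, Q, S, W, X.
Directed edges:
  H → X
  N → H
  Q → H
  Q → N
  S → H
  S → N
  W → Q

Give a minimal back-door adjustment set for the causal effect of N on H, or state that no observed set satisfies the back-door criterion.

desc(N)\{N}={H,X}; candidates ⊆ {Q,S,W}.
size 0: {}; under {} N still reaches {H,Q,S,W,X} ∋ H.
size 1: {Q}, {S}, {W}; under {Q} N still reaches {H,S,X} ∋ H.
{Q,S}: N⊥H given {Q,S} in G with N→· removed — back-door holds.

N→H: minimal back-door set {Q, S}.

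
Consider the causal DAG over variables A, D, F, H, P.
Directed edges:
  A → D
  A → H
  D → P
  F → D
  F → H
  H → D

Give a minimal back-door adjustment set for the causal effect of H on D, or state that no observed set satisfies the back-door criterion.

H→D: minimal back-door set {A, F}.

desc(H)\{H}={D,P}; candidates ⊆ {A,F}.
size 0: {}; under {} H still reaches {A,D,F,P} ∋ D.
size 1: {A}, {F}; under {A} H still reaches {D,F,P} ∋ D.
{A,F}: H⊥D given {A,F} in G with H→· removed — back-door holds.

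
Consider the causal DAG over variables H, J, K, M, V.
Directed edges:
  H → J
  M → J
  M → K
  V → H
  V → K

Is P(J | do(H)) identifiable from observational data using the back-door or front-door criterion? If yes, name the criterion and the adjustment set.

desc(H)\{H}={J}; candidates ⊆ {K,M,V}.
∅: H⊥J given ∅ in G with H→· removed — back-door holds.
P(J|do(H)) = P(J|H) — no adjustment needed.

P(J|do(H)): backdoor, adjust for ∅.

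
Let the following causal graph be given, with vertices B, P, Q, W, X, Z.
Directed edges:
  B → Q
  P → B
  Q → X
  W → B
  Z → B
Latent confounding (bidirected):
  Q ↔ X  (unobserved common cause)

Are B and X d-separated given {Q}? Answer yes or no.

Bayes-Ball from B | {Q} reaches {P,W,X,Z}.
X ∈ reach(B|{Q}) ⇒ B ⊥̸ X | {Q}.

No — B and X are d-connected given {Q}.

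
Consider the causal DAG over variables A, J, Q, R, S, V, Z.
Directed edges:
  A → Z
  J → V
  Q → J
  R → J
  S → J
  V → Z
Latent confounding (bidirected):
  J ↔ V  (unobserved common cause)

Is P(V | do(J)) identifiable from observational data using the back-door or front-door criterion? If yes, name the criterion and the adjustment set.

desc(J)\{J}={V,Z}; candidates ⊆ {A,Q,R,S}.
J↔V: latent back-door arc(s) into J.
size 0: {}; under {} J still reaches {Q,R,S,V,Z} ∋ V.
size 1: {A}, {Q}, {R} …(+1); under {A} J still reaches {Q,R,S,V,Z} ∋ V.
size 2: {A,Q}, {A,R}, {A,S} …(+3); under {A,Q} J still reaches {R,S,V,Z} ∋ V.
J↔V cannot be blocked by any observed set — no back-door set.
No mediator lies on a directed J→…→V path.
Neither criterion identifies P(V|do(J)) in this graph.

P(V|do(J)): not identifiable (no BD/FD set).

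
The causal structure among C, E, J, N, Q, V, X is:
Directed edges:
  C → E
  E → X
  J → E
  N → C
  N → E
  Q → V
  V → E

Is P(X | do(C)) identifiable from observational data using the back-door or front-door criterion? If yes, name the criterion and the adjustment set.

desc(C)\{C}={E,X}; candidates ⊆ {J,N,Q,V}.
size 0: {}; under {} C still reaches {E,N,X} ∋ X.
{N}: C⊥X given {N} in G with C→· removed — back-door holds.
P(X|do(C)) = Σ_{N} P(X|C,N)·P(N).

P(X|do(C)): backdoor, adjust for {N}.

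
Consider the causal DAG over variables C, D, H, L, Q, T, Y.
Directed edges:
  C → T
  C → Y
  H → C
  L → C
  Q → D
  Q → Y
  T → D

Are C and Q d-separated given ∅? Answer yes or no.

Bayes-Ball from C | ∅ reaches {D,H,L,T,Y}.
Q ∉ reach(C|∅) ⇒ C ⊥ Q | ∅.

Yes — C ⊥ Q | ∅.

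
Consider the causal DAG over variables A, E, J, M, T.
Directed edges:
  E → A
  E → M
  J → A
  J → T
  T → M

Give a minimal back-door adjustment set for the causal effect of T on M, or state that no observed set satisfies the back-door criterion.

desc(T)\{T}={M}; candidates ⊆ {A,E,J}.
∅: T⊥M given ∅ in G with T→· removed — back-door holds.

T→M: minimal back-door set ∅.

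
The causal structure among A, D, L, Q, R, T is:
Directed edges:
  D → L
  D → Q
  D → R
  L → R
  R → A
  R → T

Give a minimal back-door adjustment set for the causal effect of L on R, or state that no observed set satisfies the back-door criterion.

L→R: minimal back-door set {D}.

desc(L)\{L}={A,R,T}; candidates ⊆ {D,Q}.
size 0: {}; under {} L still reaches {A,D,Q,R,T} ∋ R.
{D}: L⊥R given {D} in G with L→· removed — back-door holds.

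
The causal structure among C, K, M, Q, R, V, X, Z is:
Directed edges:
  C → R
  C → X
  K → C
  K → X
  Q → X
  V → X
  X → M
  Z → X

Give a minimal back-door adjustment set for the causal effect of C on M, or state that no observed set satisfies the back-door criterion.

C→M: minimal back-door set {K}.

desc(C)\{C}={M,R,X}; candidates ⊆ {K,Q,V,Z}.
size 0: {}; under {} C still reaches {K,M,X} ∋ M.
{K}: C⊥M given {K} in G with C→· removed — back-door holds.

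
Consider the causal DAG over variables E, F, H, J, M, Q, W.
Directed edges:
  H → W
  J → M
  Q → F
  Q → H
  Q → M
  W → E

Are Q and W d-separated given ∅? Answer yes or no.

Bayes-Ball from Q | ∅ reaches {E,F,H,M,W}.
W ∈ reach(Q|∅) ⇒ Q ⊥̸ W | ∅.

No — Q and W are d-connected given ∅.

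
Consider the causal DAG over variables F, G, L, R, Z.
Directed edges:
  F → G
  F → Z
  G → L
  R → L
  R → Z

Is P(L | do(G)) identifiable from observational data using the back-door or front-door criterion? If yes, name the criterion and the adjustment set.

P(L|do(G)): backdoor, adjust for ∅.

desc(G)\{G}={L}; candidates ⊆ {F,R,Z}.
∅: G⊥L given ∅ in G with G→· removed — back-door holds.
P(L|do(G)) = P(L|G) — no adjustment needed.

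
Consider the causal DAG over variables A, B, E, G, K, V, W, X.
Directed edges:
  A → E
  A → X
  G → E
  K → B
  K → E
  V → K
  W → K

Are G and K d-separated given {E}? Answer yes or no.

No — G and K are d-connected given {E}.

Bayes-Ball from G | {E} reaches {A,B,K,V,W,X}.
K ∈ reach(G|{E}) ⇒ G ⊥̸ K | {E}.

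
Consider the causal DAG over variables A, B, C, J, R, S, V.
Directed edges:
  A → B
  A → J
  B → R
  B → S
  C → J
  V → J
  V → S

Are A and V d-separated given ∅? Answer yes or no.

Yes — A ⊥ V | ∅.

Bayes-Ball from A | ∅ reaches {B,J,R,S}.
V ∉ reach(A|∅) ⇒ A ⊥ V | ∅.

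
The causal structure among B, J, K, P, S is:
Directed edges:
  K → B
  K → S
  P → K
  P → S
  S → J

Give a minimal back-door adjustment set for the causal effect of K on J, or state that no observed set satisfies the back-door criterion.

K→J: minimal back-door set {P}.

desc(K)\{K}={B,J,S}; candidates ⊆ {P}.
size 0: {}; under {} K still reaches {J,P,S} ∋ J.
{P}: K⊥J given {P} in G with K→· removed — back-door holds.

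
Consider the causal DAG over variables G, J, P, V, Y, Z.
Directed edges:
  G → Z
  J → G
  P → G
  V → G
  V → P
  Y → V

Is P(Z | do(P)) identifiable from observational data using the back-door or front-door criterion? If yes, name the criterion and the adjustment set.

desc(P)\{P}={G,Z}; candidates ⊆ {J,V,Y}.
size 0: {}; under {} P still reaches {G,V,Y,Z} ∋ Z.
{V}: P⊥Z given {V} in G with P→· removed — back-door holds.
P(Z|do(P)) = Σ_{V} P(Z|P,V)·P(V).

P(Z|do(P)): backdoor, adjust for {V}.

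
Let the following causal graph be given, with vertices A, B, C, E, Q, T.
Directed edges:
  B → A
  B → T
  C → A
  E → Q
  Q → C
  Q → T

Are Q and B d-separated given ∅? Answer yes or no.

Yes — Q ⊥ B | ∅.

Bayes-Ball from Q | ∅ reaches {A,C,E,T}.
B ∉ reach(Q|∅) ⇒ Q ⊥ B | ∅.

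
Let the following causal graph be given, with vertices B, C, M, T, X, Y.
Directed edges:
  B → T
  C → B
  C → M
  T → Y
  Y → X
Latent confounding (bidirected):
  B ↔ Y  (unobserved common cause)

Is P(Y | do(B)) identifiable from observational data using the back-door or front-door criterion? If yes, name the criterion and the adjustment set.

P(Y|do(B)): frontdoor, adjust for {T}.

desc(B)\{B}={T,X,Y}; candidates ⊆ {C,M}.
B↔Y: latent back-door arc(s) into B.
size 0: {}; under {} B still reaches {C,M,X,Y} ∋ Y.
size 1: {C}, {M}; under {C} B still reaches {X,Y} ∋ Y.
size 2: {C,M}; under {C,M} B still reaches {X,Y} ∋ Y.
B↔Y cannot be blocked by any observed set — no back-door set.
{T}: (i) intercepts every directed B→Y path; (ii) no back-door B→{T}; (iii) {B} blocks every back-door {T}→Y. Front-door holds.
P(Y|do(B)) = Σ_{T} P(T|B) Σ_{B'} P(Y|T,B')P(B').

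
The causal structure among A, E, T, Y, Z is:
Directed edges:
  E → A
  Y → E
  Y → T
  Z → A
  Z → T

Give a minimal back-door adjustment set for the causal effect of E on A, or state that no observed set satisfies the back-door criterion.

desc(E)\{E}={A}; candidates ⊆ {T,Y,Z}.
∅: E⊥A given ∅ in G with E→· removed — back-door holds.

E→A: minimal back-door set ∅.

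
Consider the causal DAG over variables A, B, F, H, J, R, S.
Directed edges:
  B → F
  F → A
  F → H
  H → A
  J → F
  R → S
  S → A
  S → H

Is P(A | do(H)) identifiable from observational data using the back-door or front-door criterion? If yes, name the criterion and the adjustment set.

desc(H)\{H}={A}; candidates ⊆ {B,F,J,R,S}.
size 0: {}; under {} H still reaches {A,B,F,J,R,S} ∋ A.
size 1: {B}, {F}, {J} …(+2); under {B} H still reaches {A,F,J,R,S} ∋ A.
{F,S}: H⊥A given {F,S} in G with H→· removed — back-door holds.
P(A|do(H)) = Σ_{F,S} P(A|H,F,S)·P(F,S).

P(A|do(H)): backdoor, adjust for {F, S}.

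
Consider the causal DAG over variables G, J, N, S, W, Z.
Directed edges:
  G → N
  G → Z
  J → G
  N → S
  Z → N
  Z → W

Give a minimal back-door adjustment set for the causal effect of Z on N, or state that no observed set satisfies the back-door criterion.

desc(Z)\{Z}={N,S,W}; candidates ⊆ {G,J}.
size 0: {}; under {} Z still reaches {G,J,N,S} ∋ N.
{G}: Z⊥N given {G} in G with Z→· removed — back-door holds.

Z→N: minimal back-door set {G}.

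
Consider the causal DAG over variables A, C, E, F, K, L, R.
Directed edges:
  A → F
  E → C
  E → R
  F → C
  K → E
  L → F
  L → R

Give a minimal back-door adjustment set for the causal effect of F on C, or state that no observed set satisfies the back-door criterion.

desc(F)\{F}={C}; candidates ⊆ {A,E,K,L,R}.
∅: F⊥C given ∅ in G with F→· removed — back-door holds.

F→C: minimal back-door set ∅.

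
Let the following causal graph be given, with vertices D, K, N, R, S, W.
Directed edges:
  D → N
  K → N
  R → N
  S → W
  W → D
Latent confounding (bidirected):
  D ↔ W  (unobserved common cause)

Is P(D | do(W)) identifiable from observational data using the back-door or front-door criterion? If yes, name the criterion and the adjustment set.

desc(W)\{W}={D,N}; candidates ⊆ {K,R,S}.
W↔D: latent back-door arc(s) into W.
size 0: {}; under {} W still reaches {D,N,S} ∋ D.
size 1: {K}, {R}, {S}; under {K} W still reaches {D,N,S} ∋ D.
size 2: {K,R}, {K,S}, {R,S}; under {K,R} W still reaches {D,N,S} ∋ D.
W↔D cannot be blocked by any observed set — no back-door set.
No mediator lies on a directed W→…→D path.
Neither criterion identifies P(D|do(W)) in this graph.

P(D|do(W)): not identifiable (no BD/FD set).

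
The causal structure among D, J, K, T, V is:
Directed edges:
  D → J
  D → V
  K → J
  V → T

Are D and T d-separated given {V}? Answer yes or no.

Yes — D ⊥ T | {V}.

Bayes-Ball from D | {V} reaches {J}.
T ∉ reach(D|{V}) ⇒ D ⊥ T | {V}.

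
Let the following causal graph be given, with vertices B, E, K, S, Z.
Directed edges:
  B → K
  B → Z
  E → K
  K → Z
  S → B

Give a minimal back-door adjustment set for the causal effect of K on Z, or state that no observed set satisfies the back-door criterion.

desc(K)\{K}={Z}; candidates ⊆ {B,E,S}.
size 0: {}; under {} K still reaches {B,E,S,Z} ∋ Z.
{B}: K⊥Z given {B} in G with K→· removed — back-door holds.

K→Z: minimal back-door set {B}.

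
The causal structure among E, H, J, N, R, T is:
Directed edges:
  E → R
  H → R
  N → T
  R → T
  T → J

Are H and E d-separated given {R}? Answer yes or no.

No — H and E are d-connected given {R}.

Bayes-Ball from H | {R} reaches {E}.
E ∈ reach(H|{R}) ⇒ H ⊥̸ E | {R}.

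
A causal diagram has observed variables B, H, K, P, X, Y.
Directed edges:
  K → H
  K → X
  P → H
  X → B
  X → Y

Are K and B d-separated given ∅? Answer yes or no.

Bayes-Ball from K | ∅ reaches {B,H,X,Y}.
B ∈ reach(K|∅) ⇒ K ⊥̸ B | ∅.

No — K and B are d-connected given ∅.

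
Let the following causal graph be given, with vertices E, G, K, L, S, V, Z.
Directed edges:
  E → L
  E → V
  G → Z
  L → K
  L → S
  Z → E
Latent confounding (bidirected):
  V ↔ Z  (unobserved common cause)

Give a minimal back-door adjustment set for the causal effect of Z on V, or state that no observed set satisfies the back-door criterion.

desc(Z)\{Z}={E,K,L,S,V}; candidates ⊆ {G}.
Z↔V: latent back-door arc(s) into Z.
size 0: {}; under {} Z still reaches {G,V} ∋ V.
size 1: {G}; under {G} Z still reaches {V} ∋ V.
Z↔V cannot be blocked by any observed set — no back-door set.

Z→V: no observed back-door set.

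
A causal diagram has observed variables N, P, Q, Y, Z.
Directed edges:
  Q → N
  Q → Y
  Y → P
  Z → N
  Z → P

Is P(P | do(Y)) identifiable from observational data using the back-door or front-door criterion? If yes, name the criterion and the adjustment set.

P(P|do(Y)): backdoor, adjust for ∅.

desc(Y)\{Y}={P}; candidates ⊆ {N,Q,Z}.
∅: Y⊥P given ∅ in G with Y→· removed — back-door holds.
P(P|do(Y)) = P(P|Y) — no adjustment needed.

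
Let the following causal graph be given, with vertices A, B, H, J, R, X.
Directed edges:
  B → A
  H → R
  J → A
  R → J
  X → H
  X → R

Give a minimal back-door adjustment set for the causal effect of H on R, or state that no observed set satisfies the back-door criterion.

desc(H)\{H}={A,J,R}; candidates ⊆ {B,X}.
size 0: {}; under {} H still reaches {A,J,R,X} ∋ R.
{X}: H⊥R given {X} in G with H→· removed — back-door holds.

H→R: minimal back-door set {X}.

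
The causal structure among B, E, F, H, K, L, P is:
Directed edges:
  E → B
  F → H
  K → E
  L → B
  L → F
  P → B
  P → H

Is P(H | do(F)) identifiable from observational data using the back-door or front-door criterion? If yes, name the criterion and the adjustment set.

desc(F)\{F}={H}; candidates ⊆ {B,E,K,L,P}.
∅: F⊥H given ∅ in G with F→· removed — back-door holds.
P(H|do(F)) = P(H|F) — no adjustment needed.

P(H|do(F)): backdoor, adjust for ∅.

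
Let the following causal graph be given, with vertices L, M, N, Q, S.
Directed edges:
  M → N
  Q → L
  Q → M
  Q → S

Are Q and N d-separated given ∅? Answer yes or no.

Bayes-Ball from Q | ∅ reaches {L,M,N,S}.
N ∈ reach(Q|∅) ⇒ Q ⊥̸ N | ∅.

No — Q and N are d-connected given ∅.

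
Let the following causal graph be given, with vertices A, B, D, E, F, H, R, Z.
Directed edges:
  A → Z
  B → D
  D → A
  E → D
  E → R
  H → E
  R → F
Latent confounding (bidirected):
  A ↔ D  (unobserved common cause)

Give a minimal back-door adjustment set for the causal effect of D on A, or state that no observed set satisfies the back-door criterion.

D→A: no observed back-door set.

desc(D)\{D}={A,Z}; candidates ⊆ {B,E,F,H,R}.
D↔A: latent back-door arc(s) into D.
size 0: {}; under {} D still reaches {A,B,E,F,H,R,Z} ∋ A.
size 1: {B}, {E}, {F} …(+2); under {B} D still reaches {A,E,F,H,R,Z} ∋ A.
size 2: {B,E}, {B,F}, {B,H} …(+7); under {B,E} D still reaches {A,Z} ∋ A.
D↔A cannot be blocked by any observed set — no back-door set.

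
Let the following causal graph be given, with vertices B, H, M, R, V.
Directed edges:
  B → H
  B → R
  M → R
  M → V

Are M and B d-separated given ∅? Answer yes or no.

Bayes-Ball from M | ∅ reaches {R,V}.
B ∉ reach(M|∅) ⇒ M ⊥ B | ∅.

Yes — M ⊥ B | ∅.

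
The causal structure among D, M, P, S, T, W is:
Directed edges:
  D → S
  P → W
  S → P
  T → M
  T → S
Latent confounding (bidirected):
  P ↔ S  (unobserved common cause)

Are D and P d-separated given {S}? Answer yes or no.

Bayes-Ball from D | {S} reaches {M,P,T,W}.
P ∈ reach(D|{S}) ⇒ D ⊥̸ P | {S}.

No — D and P are d-connected given {S}.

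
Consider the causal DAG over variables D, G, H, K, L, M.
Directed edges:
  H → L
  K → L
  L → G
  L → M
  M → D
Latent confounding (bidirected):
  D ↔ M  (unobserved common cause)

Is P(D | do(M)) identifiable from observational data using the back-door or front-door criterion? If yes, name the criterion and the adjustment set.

desc(M)\{M}={D}; candidates ⊆ {G,H,K,L}.
M↔D: latent back-door arc(s) into M.
size 0: {}; under {} M still reaches {D,G,H,K,L} ∋ D.
size 1: {G}, {H}, {K} …(+1); under {G} M still reaches {D,H,K,L} ∋ D.
size 2: {G,H}, {G,K}, {G,L} …(+3); under {G,H} M still reaches {D,K,L} ∋ D.
M↔D cannot be blocked by any observed set — no back-door set.
No mediator lies on a directed M→…→D path.
Neither criterion identifies P(D|do(M)) in this graph.

P(D|do(M)): not identifiable (no BD/FD set).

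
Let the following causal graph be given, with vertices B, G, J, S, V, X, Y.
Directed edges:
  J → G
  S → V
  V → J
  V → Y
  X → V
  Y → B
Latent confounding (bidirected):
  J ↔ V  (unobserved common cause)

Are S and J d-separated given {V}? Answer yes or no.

Bayes-Ball from S | {V} reaches {G,J,X}.
J ∈ reach(S|{V}) ⇒ S ⊥̸ J | {V}.

No — S and J are d-connected given {V}.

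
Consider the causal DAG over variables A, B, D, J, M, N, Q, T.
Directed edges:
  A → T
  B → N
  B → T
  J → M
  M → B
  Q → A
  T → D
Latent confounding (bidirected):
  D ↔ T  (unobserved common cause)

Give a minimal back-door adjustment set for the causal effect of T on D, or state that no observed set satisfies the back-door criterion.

desc(T)\{T}={D}; candidates ⊆ {A,B,J,M,N,Q}.
T↔D: latent back-door arc(s) into T.
size 0: {}; under {} T still reaches {A,B,D,J,M,N,Q} ∋ D.
size 1: {A}, {B}, {J} …(+3); under {A} T still reaches {B,D,J,M,N} ∋ D.
size 2: {A,B}, {A,J}, {A,M} …(+12); under {A,B} T still reaches {D} ∋ D.
T↔D cannot be blocked by any observed set — no back-door set.

T→D: no observed back-door set.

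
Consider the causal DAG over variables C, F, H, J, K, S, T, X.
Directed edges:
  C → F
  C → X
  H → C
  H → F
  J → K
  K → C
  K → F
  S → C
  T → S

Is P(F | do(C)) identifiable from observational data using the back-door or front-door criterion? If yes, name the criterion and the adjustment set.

P(F|do(C)): backdoor, adjust for {H, K}.

desc(C)\{C}={F,X}; candidates ⊆ {H,J,K,S,T}.
size 0: {}; under {} C still reaches {F,H,J,K,S,T} ∋ F.
size 1: {H}, {J}, {K} …(+2); under {H} C still reaches {F,J,K,S,T} ∋ F.
{H,K}: C⊥F given {H,K} in G with C→· removed — back-door holds.
P(F|do(C)) = Σ_{H,K} P(F|C,H,K)·P(H,K).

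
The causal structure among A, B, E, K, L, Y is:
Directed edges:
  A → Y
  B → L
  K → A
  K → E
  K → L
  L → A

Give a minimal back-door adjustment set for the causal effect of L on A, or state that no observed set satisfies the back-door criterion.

L→A: minimal back-door set {K}.

desc(L)\{L}={A,Y}; candidates ⊆ {B,E,K}.
size 0: {}; under {} L still reaches {A,B,E,K,Y} ∋ A.
{K}: L⊥A given {K} in G with L→· removed — back-door holds.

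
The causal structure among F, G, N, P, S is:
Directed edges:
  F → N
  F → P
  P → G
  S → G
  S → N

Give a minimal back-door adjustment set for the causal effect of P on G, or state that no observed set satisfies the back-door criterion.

desc(P)\{P}={G}; candidates ⊆ {F,N,S}.
∅: P⊥G given ∅ in G with P→· removed — back-door holds.

P→G: minimal back-door set ∅.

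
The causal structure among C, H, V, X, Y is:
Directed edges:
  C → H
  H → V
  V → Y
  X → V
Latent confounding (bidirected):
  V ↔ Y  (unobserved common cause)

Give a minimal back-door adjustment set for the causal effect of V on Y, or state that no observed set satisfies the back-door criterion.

desc(V)\{V}={Y}; candidates ⊆ {C,H,X}.
V↔Y: latent back-door arc(s) into V.
size 0: {}; under {} V still reaches {C,H,X,Y} ∋ Y.
size 1: {C}, {H}, {X}; under {C} V still reaches {H,X,Y} ∋ Y.
size 2: {C,H}, {C,X}, {H,X}; under {C,H} V still reaches {X,Y} ∋ Y.
V↔Y cannot be blocked by any observed set — no back-door set.

V→Y: no observed back-door set.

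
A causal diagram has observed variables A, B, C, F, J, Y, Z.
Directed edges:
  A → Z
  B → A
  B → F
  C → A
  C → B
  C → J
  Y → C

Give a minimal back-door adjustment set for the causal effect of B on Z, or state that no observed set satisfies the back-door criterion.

B→Z: minimal back-door set {C}.

desc(B)\{B}={A,F,Z}; candidates ⊆ {C,J,Y}.
size 0: {}; under {} B still reaches {A,C,J,Y,Z} ∋ Z.
{C}: B⊥Z given {C} in G with B→· removed — back-door holds.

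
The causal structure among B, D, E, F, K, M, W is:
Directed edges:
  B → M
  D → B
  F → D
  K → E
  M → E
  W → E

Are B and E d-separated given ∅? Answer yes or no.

Bayes-Ball from B | ∅ reaches {D,E,F,M}.
E ∈ reach(B|∅) ⇒ B ⊥̸ E | ∅.

No — B and E are d-connected given ∅.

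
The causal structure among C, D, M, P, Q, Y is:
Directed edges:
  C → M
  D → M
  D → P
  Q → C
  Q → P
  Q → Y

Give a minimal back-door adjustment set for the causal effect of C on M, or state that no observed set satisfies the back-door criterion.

C→M: minimal back-door set ∅.

desc(C)\{C}={M}; candidates ⊆ {D,P,Q,Y}.
∅: C⊥M given ∅ in G with C→· removed — back-door holds.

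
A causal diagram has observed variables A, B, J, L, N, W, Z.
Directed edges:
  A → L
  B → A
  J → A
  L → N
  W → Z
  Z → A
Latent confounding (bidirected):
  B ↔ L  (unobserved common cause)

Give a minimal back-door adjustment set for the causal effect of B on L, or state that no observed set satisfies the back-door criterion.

desc(B)\{B}={A,L,N}; candidates ⊆ {J,W,Z}.
B↔L: latent back-door arc(s) into B.
size 0: {}; under {} B still reaches {L,N} ∋ L.
size 1: {J}, {W}, {Z}; under {J} B still reaches {L,N} ∋ L.
size 2: {J,W}, {J,Z}, {W,Z}; under {J,W} B still reaches {L,N} ∋ L.
B↔L cannot be blocked by any observed set — no back-door set.

B→L: no observed back-door set.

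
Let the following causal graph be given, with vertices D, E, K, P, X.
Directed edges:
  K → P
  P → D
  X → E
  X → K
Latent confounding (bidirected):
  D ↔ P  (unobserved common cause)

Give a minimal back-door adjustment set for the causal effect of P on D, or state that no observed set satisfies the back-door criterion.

P→D: no observed back-door set.

desc(P)\{P}={D}; candidates ⊆ {E,K,X}.
P↔D: latent back-door arc(s) into P.
size 0: {}; under {} P still reaches {D,E,K,X} ∋ D.
size 1: {E}, {K}, {X}; under {E} P still reaches {D,K,X} ∋ D.
size 2: {E,K}, {E,X}, {K,X}; under {E,K} P still reaches {D} ∋ D.
P↔D cannot be blocked by any observed set — no back-door set.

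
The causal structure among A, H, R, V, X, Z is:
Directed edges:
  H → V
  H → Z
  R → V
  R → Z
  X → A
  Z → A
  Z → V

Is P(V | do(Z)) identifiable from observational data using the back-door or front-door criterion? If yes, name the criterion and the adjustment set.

P(V|do(Z)): backdoor, adjust for {H, R}.

desc(Z)\{Z}={A,V}; candidates ⊆ {H,R,X}.
size 0: {}; under {} Z still reaches {H,R,V} ∋ V.
size 1: {H}, {R}, {X}; under {H} Z still reaches {R,V} ∋ V.
{H,R}: Z⊥V given {H,R} in G with Z→· removed — back-door holds.
P(V|do(Z)) = Σ_{H,R} P(V|Z,H,R)·P(H,R).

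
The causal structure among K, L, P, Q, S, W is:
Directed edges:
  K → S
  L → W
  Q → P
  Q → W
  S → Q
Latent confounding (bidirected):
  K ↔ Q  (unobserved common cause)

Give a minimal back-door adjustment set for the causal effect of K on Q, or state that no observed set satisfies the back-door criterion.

desc(K)\{K}={P,Q,S,W}; candidates ⊆ {L}.
K↔Q: latent back-door arc(s) into K.
size 0: {}; under {} K still reaches {P,Q,W} ∋ Q.
size 1: {L}; under {L} K still reaches {P,Q,W} ∋ Q.
K↔Q cannot be blocked by any observed set — no back-door set.

K→Q: no observed back-door set.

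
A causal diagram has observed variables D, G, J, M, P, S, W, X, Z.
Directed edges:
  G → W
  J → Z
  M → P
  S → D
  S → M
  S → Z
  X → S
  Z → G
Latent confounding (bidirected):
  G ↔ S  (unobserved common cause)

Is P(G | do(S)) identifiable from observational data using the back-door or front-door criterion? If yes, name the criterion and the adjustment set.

desc(S)\{S}={D,G,M,P,W,Z}; candidates ⊆ {J,X}.
S↔G: latent back-door arc(s) into S.
size 0: {}; under {} S still reaches {G,W,X} ∋ G.
size 1: {J}, {X}; under {J} S still reaches {G,W,X} ∋ G.
size 2: {J,X}; under {J,X} S still reaches {G,W} ∋ G.
S↔G cannot be blocked by any observed set — no back-door set.
{Z}: (i) intercepts every directed S→G path; (ii) no back-door S→{Z}; (iii) {S} blocks every back-door {Z}→G. Front-door holds.
P(G|do(S)) = Σ_{Z} P(Z|S) Σ_{S'} P(G|Z,S')P(S').

P(G|do(S)): frontdoor, adjust for {Z}.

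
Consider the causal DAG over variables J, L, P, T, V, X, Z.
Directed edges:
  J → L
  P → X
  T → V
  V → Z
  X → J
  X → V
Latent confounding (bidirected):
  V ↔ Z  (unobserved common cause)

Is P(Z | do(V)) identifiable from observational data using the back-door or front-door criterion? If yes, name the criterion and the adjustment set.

desc(V)\{V}={Z}; candidates ⊆ {J,L,P,T,X}.
V↔Z: latent back-door arc(s) into V.
size 0: {}; under {} V still reaches {J,L,P,T,X,Z} ∋ Z.
size 1: {J}, {L}, {P} …(+2); under {J} V still reaches {P,T,X,Z} ∋ Z.
size 2: {J,L}, {J,P}, {J,T} …(+7); under {J,L} V still reaches {P,T,X,Z} ∋ Z.
V↔Z cannot be blocked by any observed set — no back-door set.
No mediator lies on a directed V→…→Z path.
Neither criterion identifies P(Z|do(V)) in this graph.

P(Z|do(V)): not identifiable (no BD/FD set).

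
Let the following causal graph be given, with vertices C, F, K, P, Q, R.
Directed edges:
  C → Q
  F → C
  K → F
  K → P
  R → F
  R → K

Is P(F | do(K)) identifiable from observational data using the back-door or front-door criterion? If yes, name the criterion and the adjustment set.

P(F|do(K)): backdoor, adjust for {R}.

desc(K)\{K}={C,F,P,Q}; candidates ⊆ {R}.
size 0: {}; under {} K still reaches {C,F,Q,R} ∋ F.
{R}: K⊥F given {R} in G with K→· removed — back-door holds.
P(F|do(K)) = Σ_{R} P(F|K,R)·P(R).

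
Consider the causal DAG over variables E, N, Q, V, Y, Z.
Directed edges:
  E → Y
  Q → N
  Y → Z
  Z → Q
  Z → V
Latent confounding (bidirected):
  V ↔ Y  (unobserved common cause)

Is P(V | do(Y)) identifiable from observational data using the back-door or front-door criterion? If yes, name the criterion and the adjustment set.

desc(Y)\{Y}={N,Q,V,Z}; candidates ⊆ {E}.
Y↔V: latent back-door arc(s) into Y.
size 0: {}; under {} Y still reaches {E,V} ∋ V.
size 1: {E}; under {E} Y still reaches {V} ∋ V.
Y↔V cannot be blocked by any observed set — no back-door set.
{Z}: (i) intercepts every directed Y→V path; (ii) no back-door Y→{Z}; (iii) {Y} blocks every back-door {Z}→V. Front-door holds.
P(V|do(Y)) = Σ_{Z} P(Z|Y) Σ_{Y'} P(V|Z,Y')P(Y').

P(V|do(Y)): frontdoor, adjust for {Z}.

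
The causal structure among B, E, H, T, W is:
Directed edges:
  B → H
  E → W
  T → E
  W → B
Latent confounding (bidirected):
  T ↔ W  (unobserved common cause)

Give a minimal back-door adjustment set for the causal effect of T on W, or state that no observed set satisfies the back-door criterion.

desc(T)\{T}={B,E,H,W}; candidates ⊆ {—}.
T↔W: latent back-door arc(s) into T.
size 0: {}; under {} T still reaches {B,H,W} ∋ W.
T↔W cannot be blocked by any observed set — no back-door set.

T→W: no observed back-door set.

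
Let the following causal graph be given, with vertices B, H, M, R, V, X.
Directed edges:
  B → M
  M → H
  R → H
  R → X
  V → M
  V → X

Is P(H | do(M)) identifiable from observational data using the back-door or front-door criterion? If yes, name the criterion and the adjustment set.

P(H|do(M)): backdoor, adjust for ∅.

desc(M)\{M}={H}; candidates ⊆ {B,R,V,X}.
∅: M⊥H given ∅ in G with M→· removed — back-door holds.
P(H|do(M)) = P(H|M) — no adjustment needed.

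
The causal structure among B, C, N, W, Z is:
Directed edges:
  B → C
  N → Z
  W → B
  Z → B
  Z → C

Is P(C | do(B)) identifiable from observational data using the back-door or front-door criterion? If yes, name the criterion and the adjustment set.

P(C|do(B)): backdoor, adjust for {Z}.

desc(B)\{B}={C}; candidates ⊆ {N,W,Z}.
size 0: {}; under {} B still reaches {C,N,W,Z} ∋ C.
{Z}: B⊥C given {Z} in G with B→· removed — back-door holds.
P(C|do(B)) = Σ_{Z} P(C|B,Z)·P(Z).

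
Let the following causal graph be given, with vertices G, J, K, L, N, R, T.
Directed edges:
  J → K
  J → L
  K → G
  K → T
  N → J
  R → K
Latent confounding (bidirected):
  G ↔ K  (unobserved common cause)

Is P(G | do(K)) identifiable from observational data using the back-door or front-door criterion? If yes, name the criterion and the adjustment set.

P(G|do(K)): not identifiable (no BD/FD set).

desc(K)\{K}={G,T}; candidates ⊆ {J,L,N,R}.
K↔G: latent back-door arc(s) into K.
size 0: {}; under {} K still reaches {G,J,L,N,R} ∋ G.
size 1: {J}, {L}, {N} …(+1); under {J} K still reaches {G,R} ∋ G.
size 2: {J,L}, {J,N}, {J,R} …(+3); under {J,L} K still reaches {G,R} ∋ G.
K↔G cannot be blocked by any observed set — no back-door set.
No mediator lies on a directed K→…→G path.
Neither criterion identifies P(G|do(K)) in this graph.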